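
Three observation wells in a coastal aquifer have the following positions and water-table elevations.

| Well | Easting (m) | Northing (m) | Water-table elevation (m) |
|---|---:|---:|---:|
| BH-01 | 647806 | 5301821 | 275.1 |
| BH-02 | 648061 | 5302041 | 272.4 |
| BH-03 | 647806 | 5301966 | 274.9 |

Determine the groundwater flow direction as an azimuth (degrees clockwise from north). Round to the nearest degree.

Differences from BH-01: to BH-02 (Δx, Δy, Δh) = (255, 220, -2.7); to BH-03 = (0, 145, -0.2).
Solve a·Δx + b·Δy = Δh: det = 255·145 − 0·220 = 36975.
∂h/∂x = [(-2.7)·145 − (-0.2)·220] / 36975 = -0.009398
∂h/∂y = [255·(-0.2) − 0·(-2.7)] / 36975 = -0.001379
Flow direction (−∇h) has components (+0.009398 E, +0.001379 N).
Azimuth = atan2(E, N) = atan2(+0.009398, +0.001379) = 81.7° ≈ 082°.

082°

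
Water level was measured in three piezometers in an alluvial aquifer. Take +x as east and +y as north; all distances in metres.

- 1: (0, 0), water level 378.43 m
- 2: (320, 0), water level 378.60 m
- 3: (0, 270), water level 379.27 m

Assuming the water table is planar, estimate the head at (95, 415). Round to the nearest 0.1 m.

∂h/∂x = (378.60 − 378.43) / (320 − 0) = +0.0005313
∂h/∂y = (379.27 − 378.43) / (270 − 0) = +0.003111
h(95, 415) = 378.43 + (+0.0005313)·(95) + (+0.003111)·(415) = 378.43 +0.050 +1.291 = 379.772 m.

379.8 m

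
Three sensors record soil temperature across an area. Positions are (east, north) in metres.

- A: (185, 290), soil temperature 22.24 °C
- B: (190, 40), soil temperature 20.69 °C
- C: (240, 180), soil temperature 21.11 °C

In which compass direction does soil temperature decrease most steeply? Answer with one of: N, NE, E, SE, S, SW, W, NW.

With T = a·x + b·y + c and A as origin, the differences give:
  5·a + (-250)·b = -1.55
  55·a + (-110)·b = -1.13
Eliminate b (×(-110) and ×(-250), subtract): 13200·a = -112.000 → a = ∂T/∂x = -0.008485
Back-substitute: b = ∂T/∂y = +0.006030.
Steepest decrease is along −∇f = (+0.008485 E, -0.006030 N) → southeast.

SE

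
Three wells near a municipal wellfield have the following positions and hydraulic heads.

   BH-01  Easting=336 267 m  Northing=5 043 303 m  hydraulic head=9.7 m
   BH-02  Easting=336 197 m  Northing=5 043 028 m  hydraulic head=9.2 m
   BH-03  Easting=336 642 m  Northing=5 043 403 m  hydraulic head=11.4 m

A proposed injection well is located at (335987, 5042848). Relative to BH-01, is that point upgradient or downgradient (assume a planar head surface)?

Differences from BH-01: to BH-02 (Δx, Δy, Δh) = (-70, -275, -0.5); to BH-03 = (375, 100, +1.7).
Determinant of the coordinate differences = (-70)·100 − 375·(-275) = 96125.
∂h/∂x = [(-0.5)·100 − (+1.7)·(-275)] / 96125 = +0.004343
∂h/∂y = [(-70)·(+1.7) − 375·(-0.5)] / 96125 = +0.0007126
Head at (335987, 5042848) = 9.7 + (+0.004343)·(-280) + (+0.0007126)·(-455) = 8.16 m.
That is lower than the 9.7 m at BH-01, so the point is downgradient.

downgradient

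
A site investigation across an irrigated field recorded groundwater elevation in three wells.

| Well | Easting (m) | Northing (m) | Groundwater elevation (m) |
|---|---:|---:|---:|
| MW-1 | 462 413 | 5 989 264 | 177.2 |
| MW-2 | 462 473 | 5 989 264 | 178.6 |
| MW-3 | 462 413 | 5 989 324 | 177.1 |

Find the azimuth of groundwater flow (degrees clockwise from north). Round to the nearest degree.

274°

∂h/∂x = (178.6 − 177.2) / (462473 − 462413) = +0.02333
∂h/∂y = (177.1 − 177.2) / (5989324 − 5989264) = -0.001667
Flow direction (−∇h) has components (-0.02333 E, +0.001667 N).
Azimuth = atan2(E, N) = atan2(-0.02333, +0.001667) = 274.1° ≈ 274°.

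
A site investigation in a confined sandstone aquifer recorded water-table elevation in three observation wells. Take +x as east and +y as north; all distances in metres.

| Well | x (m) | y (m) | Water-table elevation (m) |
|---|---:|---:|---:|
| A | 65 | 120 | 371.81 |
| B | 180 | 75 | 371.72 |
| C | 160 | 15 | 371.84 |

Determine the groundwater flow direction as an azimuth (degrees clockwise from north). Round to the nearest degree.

042°

Differences from A: to B (Δx, Δy, Δh) = (115, -45, -0.09); to C = (95, -105, +0.03).
Solve a·Δx + b·Δy = Δh: det = 115·(-105) − 95·(-45) = -7800.
∂h/∂x = [(-0.09)·(-105) − (+0.03)·(-45)] / -7800 = -0.001385
∂h/∂y = [115·(+0.03) − 95·(-0.09)] / -7800 = -0.001538
Flow direction (−∇h) has components (+0.001385 E, +0.001538 N).
Azimuth = atan2(E, N) = atan2(+0.001385, +0.001538) = 42.0° ≈ 042°.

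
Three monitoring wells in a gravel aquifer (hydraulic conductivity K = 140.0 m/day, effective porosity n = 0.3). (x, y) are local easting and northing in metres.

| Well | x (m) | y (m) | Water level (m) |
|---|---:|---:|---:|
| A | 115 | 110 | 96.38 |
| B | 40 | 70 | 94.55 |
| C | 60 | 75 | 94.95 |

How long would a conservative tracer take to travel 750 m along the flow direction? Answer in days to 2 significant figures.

Taking A as reference: B−A = (-75, -40, -1.83); C−A = (-55, -35, -1.43).
Determinant of the coordinate differences = (-75)·(-35) − (-55)·(-40) = 425.
∂h/∂x = [(-1.83)·(-35) − (-1.43)·(-40)] / 425 = +0.01612
∂h/∂y = [(-75)·(-1.43) − (-55)·(-1.83)] / 425 = +0.01553
|∇h| = √(0.01612² + 0.01553²) = 0.02238
Seepage velocity v = K·i/n = 140.0 × 0.02238 / 0.3 = 10.44 m/day.
t = 750 / 10.44 = 71.84 days.

72 days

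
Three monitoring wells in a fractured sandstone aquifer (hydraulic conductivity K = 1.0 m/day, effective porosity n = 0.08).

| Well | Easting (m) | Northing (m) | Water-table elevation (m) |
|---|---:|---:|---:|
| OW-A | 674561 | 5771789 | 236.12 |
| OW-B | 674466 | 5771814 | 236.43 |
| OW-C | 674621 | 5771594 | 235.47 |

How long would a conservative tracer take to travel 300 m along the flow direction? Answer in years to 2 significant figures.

18 years

Three-point gradient (reference OW-A): Δ to OW-B = (-95, 25, +0.31), Δ to OW-C = (60, -195, -0.65).
∂h/∂x = -0.002596, ∂h/∂y = +0.002535 (det = 17025).
|∇h| = √(-0.002596² + 0.002535²) = 0.003628
Seepage velocity v = K·i/n = 1.0 × 0.003628 / 0.08 = 0.04535 m/day.
t = 300 / 0.04535 = 6615 days = 18.1 years.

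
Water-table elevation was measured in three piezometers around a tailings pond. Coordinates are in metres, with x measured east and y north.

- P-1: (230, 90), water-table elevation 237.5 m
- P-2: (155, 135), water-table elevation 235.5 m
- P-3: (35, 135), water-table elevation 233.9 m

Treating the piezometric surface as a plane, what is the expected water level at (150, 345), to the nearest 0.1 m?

230.8 m

Differences from P-1: to P-2 (Δx, Δy, Δh) = (-75, 45, -2.0); to P-3 = (-195, 45, -3.6).
Solve a·Δx + b·Δy = Δh: det = (-75)·45 − (-195)·45 = 5400.
∂h/∂x = [(-2.0)·45 − (-3.6)·45] / 5400 = +0.01333
∂h/∂y = [(-75)·(-3.6) − (-195)·(-2.0)] / 5400 = -0.02222
h(150, 345) = 237.5 + (+0.01333)·(-80) + (-0.02222)·(255) = 237.5 -1.067 -5.667 = 230.767 m.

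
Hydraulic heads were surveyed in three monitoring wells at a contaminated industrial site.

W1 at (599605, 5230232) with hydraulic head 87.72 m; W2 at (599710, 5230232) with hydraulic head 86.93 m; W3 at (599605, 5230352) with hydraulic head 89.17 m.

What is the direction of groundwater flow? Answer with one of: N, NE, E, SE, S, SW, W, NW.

SE

∂h/∂x = (86.93 − 87.72) / (599710 − 599605) = -0.007524
∂h/∂y = (89.17 − 87.72) / (5230352 − 5230232) = +0.01208
Flow = −∇h = (+0.007524 east, -0.01208 north), which points southeast.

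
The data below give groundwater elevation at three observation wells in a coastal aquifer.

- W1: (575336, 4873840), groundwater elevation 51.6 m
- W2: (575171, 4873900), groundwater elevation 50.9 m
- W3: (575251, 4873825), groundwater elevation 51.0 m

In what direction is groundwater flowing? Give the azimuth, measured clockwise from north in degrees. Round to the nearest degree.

230°

Three-point gradient (reference W1): Δ to W2 = (-165, 60, -0.7), Δ to W3 = (-85, -15, -0.6).
∂h/∂x = +0.006139, ∂h/∂y = +0.005215 (det = 7575).
Flow direction (−∇h) has components (-0.006139 E, -0.005215 N).
Azimuth = atan2(E, N) = atan2(-0.006139, -0.005215) = 229.7° ≈ 230°.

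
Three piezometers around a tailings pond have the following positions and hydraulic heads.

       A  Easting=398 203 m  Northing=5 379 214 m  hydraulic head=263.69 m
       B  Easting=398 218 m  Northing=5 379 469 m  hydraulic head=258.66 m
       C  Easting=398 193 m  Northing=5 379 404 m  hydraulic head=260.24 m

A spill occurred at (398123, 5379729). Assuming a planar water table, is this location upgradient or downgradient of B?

Taking A as reference: B−A = (15, 255, -5.03); C−A = (-10, 190, -3.45).
Determinant of the coordinate differences = 15·190 − (-10)·255 = 5400.
∂h/∂x = [(-5.03)·190 − (-3.45)·255] / 5400 = -0.01406
∂h/∂y = [15·(-3.45) − (-10)·(-5.03)] / 5400 = -0.01890
Head at (398123, 5379729) = 263.69 + (-0.01406)·(-80) + (-0.01890)·(515) = 255.08 m.
That is lower than the 258.66 m at B, so the point is downgradient.

downgradient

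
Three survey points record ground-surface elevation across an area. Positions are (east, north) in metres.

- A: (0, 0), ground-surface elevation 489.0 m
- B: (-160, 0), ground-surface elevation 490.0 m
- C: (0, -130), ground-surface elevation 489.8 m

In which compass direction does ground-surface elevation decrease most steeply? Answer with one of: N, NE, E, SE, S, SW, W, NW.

NE

∂z/∂x = (490.0 − 489.0) / (-160 − 0) = -0.006250
∂z/∂y = (489.8 − 489.0) / (-130 − 0) = -0.006154
Steepest decrease is along −∇f = (+0.006250 E, +0.006154 N) → northeast.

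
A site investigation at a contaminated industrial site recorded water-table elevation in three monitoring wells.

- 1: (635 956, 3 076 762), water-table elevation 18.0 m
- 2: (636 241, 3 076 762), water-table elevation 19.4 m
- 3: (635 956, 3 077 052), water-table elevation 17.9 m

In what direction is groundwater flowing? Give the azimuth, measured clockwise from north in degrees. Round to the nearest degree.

274°

∂h/∂x = (19.4 − 18.0) / (636241 − 635956) = +0.004912
∂h/∂y = (17.9 − 18.0) / (3077052 − 3076762) = -0.0003448
Flow direction (−∇h) has components (-0.004912 E, +0.0003448 N).
Azimuth = atan2(E, N) = atan2(-0.004912, +0.0003448) = 274.0° ≈ 274°.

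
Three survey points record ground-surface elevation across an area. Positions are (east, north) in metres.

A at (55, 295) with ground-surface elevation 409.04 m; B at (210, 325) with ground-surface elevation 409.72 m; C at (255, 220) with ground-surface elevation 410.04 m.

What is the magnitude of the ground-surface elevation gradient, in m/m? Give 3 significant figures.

With z = a·x + b·y + c and A as origin, the differences give:
  155·a + 30·b = +0.68
  200·a + (-75)·b = +1.00
Eliminate b (×(-75) and ×30, subtract): -17625·a = -81.000 → a = ∂z/∂x = +0.004596
Back-substitute: b = ∂z/∂y = -0.001078.
|∇f| = √(0.004596² + -0.001078²) = 0.004721 m/m

0.00472 m/m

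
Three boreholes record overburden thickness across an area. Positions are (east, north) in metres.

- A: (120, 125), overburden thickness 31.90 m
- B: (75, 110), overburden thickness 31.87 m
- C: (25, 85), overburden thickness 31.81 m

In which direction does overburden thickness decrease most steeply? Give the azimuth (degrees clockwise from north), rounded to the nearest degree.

173°

Differences from A: to B (Δx, Δy, Δh) = (-45, -15, -0.03); to C = (-95, -40, -0.09).
Solve a·Δx + b·Δy = Δd: det = (-45)·(-40) − (-95)·(-15) = 375.
∂d/∂x = [(-0.03)·(-40) − (-0.09)·(-15)] / 375 = -0.0004000
∂d/∂y = [(-45)·(-0.09) − (-95)·(-0.03)] / 375 = +0.003200
Steepest decrease is along −∇f: components (+0.0004000 E, -0.003200 N).
Azimuth = atan2(+0.0004000, -0.003200) = 172.9° ≈ 173°.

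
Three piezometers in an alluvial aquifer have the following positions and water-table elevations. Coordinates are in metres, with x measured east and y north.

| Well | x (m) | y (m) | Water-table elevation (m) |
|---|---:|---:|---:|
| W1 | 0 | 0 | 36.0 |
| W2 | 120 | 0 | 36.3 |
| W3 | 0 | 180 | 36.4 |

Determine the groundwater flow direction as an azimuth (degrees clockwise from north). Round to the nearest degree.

228°

∂h/∂x = (36.3 − 36.0) / (120 − 0) = +0.002500
∂h/∂y = (36.4 − 36.0) / (180 − 0) = +0.002222
Flow direction (−∇h) has components (-0.002500 E, -0.002222 N).
Azimuth = atan2(E, N) = atan2(-0.002500, -0.002222) = 228.4° ≈ 228°.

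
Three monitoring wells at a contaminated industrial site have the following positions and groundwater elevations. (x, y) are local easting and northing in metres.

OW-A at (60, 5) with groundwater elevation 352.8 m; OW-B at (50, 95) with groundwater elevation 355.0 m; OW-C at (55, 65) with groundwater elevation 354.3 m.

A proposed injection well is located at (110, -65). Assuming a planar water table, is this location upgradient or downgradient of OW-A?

With h = a·x + b·y + c and OW-A as origin, the differences give:
  (-10)·a + 90·b = +2.2
  (-5)·a + 60·b = +1.5
Eliminate b (×60 and ×90, subtract): -150·a = -3.00 → a = ∂h/∂x = +0.02000
Back-substitute: b = ∂h/∂y = +0.02667.
Head at (110, -65) = 352.8 + (+0.02000)·(50) + (+0.02667)·(-70) = 351.93 m.
That is lower than the 352.8 m at OW-A, so the point is downgradient.

downgradient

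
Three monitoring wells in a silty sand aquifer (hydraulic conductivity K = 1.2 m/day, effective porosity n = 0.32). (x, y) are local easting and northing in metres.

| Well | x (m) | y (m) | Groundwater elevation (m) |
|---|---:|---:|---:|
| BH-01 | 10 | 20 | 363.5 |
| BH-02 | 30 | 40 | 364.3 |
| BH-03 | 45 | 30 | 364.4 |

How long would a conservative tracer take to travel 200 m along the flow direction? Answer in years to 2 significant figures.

5.2 years

With h = a·x + b·y + c and BH-01 as origin, the differences give:
  20·a + 20·b = +0.8
  35·a + 10·b = +0.9
Eliminate b (×10 and ×20, subtract): -500·a = -10.00 → a = ∂h/∂x = +0.02000
Back-substitute: b = ∂h/∂y = +0.02000.
|∇h| = √(0.02000² + 0.02000²) = 0.02828
Seepage velocity v = K·i/n = 1.2 × 0.02828 / 0.32 = 0.1061 m/day.
t = 200 / 0.1061 = 1885 days = 5.16 years.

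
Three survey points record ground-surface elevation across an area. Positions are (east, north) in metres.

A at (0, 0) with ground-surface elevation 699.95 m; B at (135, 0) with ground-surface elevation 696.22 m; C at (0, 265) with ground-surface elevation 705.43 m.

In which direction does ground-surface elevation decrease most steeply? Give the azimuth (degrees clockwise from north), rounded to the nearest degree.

127°

∂z/∂x = (696.22 − 699.95) / (135 − 0) = -0.02763
∂z/∂y = (705.43 − 699.95) / (265 − 0) = +0.02068
Steepest decrease is along −∇f: components (+0.02763 E, -0.02068 N).
Azimuth = atan2(+0.02763, -0.02068) = 126.8° ≈ 127°.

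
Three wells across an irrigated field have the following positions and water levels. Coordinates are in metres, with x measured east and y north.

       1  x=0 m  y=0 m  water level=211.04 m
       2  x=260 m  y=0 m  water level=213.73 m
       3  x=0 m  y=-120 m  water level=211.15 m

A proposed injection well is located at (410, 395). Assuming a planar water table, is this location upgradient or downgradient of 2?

upgradient

∂h/∂x = (213.73 − 211.04) / (260 − 0) = +0.01035
∂h/∂y = (211.15 − 211.04) / (-120 − 0) = -0.0009167
Head at (410, 395) = 211.04 + (+0.01035)·(410) + (-0.0009167)·(395) = 214.92 m.
That is higher than the 213.73 m at 2, so the point is upgradient.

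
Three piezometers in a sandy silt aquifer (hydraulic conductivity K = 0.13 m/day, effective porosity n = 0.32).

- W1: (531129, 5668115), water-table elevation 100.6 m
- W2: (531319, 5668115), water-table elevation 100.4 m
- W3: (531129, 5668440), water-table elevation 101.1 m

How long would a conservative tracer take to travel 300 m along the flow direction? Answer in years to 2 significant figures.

1100 years

∂h/∂x = (100.4 − 100.6) / (531319 − 531129) = -0.001053
∂h/∂y = (101.1 − 100.6) / (5668440 − 5668115) = +0.001538
|∇h| = √(-0.001053² + 0.001538²) = 0.001864
Seepage velocity v = K·i/n = 0.13 × 0.001864 / 0.32 = 0.0007573 m/day.
t = 300 / 0.0007573 = 3.961e+05 days = 1.08e+03 years.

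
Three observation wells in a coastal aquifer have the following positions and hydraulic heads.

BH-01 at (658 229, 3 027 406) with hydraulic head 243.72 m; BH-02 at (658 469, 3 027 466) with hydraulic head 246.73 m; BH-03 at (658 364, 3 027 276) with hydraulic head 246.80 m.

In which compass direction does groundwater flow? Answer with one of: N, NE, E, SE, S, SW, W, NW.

Differences from BH-01: to BH-02 (Δx, Δy, Δh) = (240, 60, +3.01); to BH-03 = (135, -130, +3.08).
Solve a·Δx + b·Δy = Δh: det = 240·(-130) − 135·60 = -39300.
∂h/∂x = [(+3.01)·(-130) − (+3.08)·60] / -39300 = +0.01466
∂h/∂y = [240·(+3.08) − 135·(+3.01)] / -39300 = -0.008469
Flow = −∇h = (-0.01466 east, +0.008469 north), which points northwest.

NW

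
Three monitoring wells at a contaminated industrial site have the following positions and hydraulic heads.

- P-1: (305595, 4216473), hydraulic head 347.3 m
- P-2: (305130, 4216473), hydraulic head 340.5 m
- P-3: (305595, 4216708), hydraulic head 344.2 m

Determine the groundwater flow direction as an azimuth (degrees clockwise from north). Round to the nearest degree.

∂h/∂x = (340.5 − 347.3) / (305130 − 305595) = +0.01462
∂h/∂y = (344.2 − 347.3) / (4216708 − 4216473) = -0.01319
Flow direction (−∇h) has components (-0.01462 E, +0.01319 N).
Azimuth = atan2(E, N) = atan2(-0.01462, +0.01319) = 312.1° ≈ 312°.

312°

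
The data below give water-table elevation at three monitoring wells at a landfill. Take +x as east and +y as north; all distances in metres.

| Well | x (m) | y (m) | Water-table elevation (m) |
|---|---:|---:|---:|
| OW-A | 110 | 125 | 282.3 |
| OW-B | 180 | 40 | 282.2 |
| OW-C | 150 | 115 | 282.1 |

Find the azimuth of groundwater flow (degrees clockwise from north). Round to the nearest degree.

058°

Taking OW-A as reference: OW-B−OW-A = (70, -85, -0.1); OW-C−OW-A = (40, -10, -0.2).
Determinant of the coordinate differences = 70·(-10) − 40·(-85) = 2700.
∂h/∂x = [(-0.1)·(-10) − (-0.2)·(-85)] / 2700 = -0.005926
∂h/∂y = [70·(-0.2) − 40·(-0.1)] / 2700 = -0.003704
Flow direction (−∇h) has components (+0.005926 E, +0.003704 N).
Azimuth = atan2(E, N) = atan2(+0.005926, +0.003704) = 58.0° ≈ 058°.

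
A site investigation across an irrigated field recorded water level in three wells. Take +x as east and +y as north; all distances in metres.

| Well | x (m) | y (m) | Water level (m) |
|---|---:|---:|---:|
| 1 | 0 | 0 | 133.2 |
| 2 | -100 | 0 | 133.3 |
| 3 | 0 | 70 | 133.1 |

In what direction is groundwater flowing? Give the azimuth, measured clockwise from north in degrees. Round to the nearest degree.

035°

∂h/∂x = (133.3 − 133.2) / (-100 − 0) = -0.001000
∂h/∂y = (133.1 − 133.2) / (70 − 0) = -0.001429
Flow direction (−∇h) has components (+0.001000 E, +0.001429 N).
Azimuth = atan2(E, N) = atan2(+0.001000, +0.001429) = 35.0° ≈ 035°.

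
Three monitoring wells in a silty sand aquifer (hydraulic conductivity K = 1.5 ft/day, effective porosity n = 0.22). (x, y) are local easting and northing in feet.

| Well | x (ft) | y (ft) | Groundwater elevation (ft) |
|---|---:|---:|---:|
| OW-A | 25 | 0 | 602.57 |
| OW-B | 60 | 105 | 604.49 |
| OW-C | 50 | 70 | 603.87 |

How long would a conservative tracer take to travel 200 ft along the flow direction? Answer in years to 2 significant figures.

Taking OW-A as reference: OW-B−OW-A = (35, 105, +1.92); OW-C−OW-A = (25, 70, +1.30).
Solve a·Δx + b·Δy = Δh: det = 35·70 − 25·105 = -175.
∂h/∂x = [(+1.92)·70 − (+1.30)·105] / -175 = +0.01200
∂h/∂y = [35·(+1.30) − 25·(+1.92)] / -175 = +0.01429
|∇h| = √(0.01200² + 0.01429²) = 0.01866
Seepage velocity v = K·i/n = 1.5 × 0.01866 / 0.22 = 0.1272 ft/day.
t = 200 / 0.1272 = 1572 days = 4.3 years.

4.3 years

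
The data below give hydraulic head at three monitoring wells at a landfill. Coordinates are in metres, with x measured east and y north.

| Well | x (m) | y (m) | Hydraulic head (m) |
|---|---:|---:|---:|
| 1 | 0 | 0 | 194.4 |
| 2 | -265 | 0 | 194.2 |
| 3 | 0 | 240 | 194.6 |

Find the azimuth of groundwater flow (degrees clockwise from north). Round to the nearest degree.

∂h/∂x = (194.2 − 194.4) / (-265 − 0) = +0.0007547
∂h/∂y = (194.6 − 194.4) / (240 − 0) = +0.0008333
Flow direction (−∇h) has components (-0.0007547 E, -0.0008333 N).
Azimuth = atan2(E, N) = atan2(-0.0007547, -0.0008333) = 222.2° ≈ 222°.

222°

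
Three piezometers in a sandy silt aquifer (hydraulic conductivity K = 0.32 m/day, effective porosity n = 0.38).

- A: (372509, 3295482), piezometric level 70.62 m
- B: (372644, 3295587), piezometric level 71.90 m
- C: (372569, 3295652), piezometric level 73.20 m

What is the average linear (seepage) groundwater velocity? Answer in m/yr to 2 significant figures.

Taking A as reference: B−A = (135, 105, +1.28); C−A = (60, 170, +2.58).
Solve a·Δx + b·Δy = Δh: det = 135·170 − 60·105 = 16650.
∂h/∂x = [(+1.28)·170 − (+2.58)·105] / 16650 = -0.003201
∂h/∂y = [135·(+2.58) − 60·(+1.28)] / 16650 = +0.01631
|∇h| = √(-0.003201² + 0.01631²) = 0.01662
Seepage velocity v = K·i/n = 0.32 × 0.01662 / 0.38 = 0.014 m/day = 5.114 m/yr.

5.1 m/yr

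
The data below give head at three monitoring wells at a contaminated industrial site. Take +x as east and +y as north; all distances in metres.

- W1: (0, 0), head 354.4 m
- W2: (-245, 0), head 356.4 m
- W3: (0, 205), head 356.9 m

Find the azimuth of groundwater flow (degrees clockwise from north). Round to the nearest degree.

∂h/∂x = (356.4 − 354.4) / (-245 − 0) = -0.008163
∂h/∂y = (356.9 − 354.4) / (205 − 0) = +0.01220
Flow direction (−∇h) has components (+0.008163 E, -0.01220 N).
Azimuth = atan2(E, N) = atan2(+0.008163, -0.01220) = 146.2° ≈ 146°.

146°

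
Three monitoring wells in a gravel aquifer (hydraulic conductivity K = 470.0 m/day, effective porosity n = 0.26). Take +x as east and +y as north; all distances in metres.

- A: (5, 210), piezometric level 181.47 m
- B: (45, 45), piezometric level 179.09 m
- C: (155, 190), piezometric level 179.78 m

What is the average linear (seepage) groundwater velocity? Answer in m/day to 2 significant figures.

28 m/day

Taking A as reference: B−A = (40, -165, -2.38); C−A = (150, -20, -1.69).
Determinant of the coordinate differences = 40·(-20) − 150·(-165) = 23950.
∂h/∂x = [(-2.38)·(-20) − (-1.69)·(-165)] / 23950 = -0.009656
∂h/∂y = [40·(-1.69) − 150·(-2.38)] / 23950 = +0.01208
|∇h| = √(-0.009656² + 0.01208²) = 0.01546
Seepage velocity v = K·i/n = 470.0 × 0.01546 / 0.26 = 27.95 m/day.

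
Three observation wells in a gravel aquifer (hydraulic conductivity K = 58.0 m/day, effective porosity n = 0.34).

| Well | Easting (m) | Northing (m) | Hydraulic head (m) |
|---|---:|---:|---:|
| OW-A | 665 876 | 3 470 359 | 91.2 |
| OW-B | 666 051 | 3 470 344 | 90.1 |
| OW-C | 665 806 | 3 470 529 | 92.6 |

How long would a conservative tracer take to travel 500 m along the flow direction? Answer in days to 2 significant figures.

Three-point gradient (reference OW-A): Δ to OW-B = (175, -15, -1.1), Δ to OW-C = (-70, 170, +1.4).
∂h/∂x = -0.005784, ∂h/∂y = +0.005854 (det = 28700).
|∇h| = √(-0.005784² + 0.005854²) = 0.008229
Seepage velocity v = K·i/n = 58.0 × 0.008229 / 0.34 = 1.404 m/day.
t = 500 / 1.404 = 356.1 days.

360 days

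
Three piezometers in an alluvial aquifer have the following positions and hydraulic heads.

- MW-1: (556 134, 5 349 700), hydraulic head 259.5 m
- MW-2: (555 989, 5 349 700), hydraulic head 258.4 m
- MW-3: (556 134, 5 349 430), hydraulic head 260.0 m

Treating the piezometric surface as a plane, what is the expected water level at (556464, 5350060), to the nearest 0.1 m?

∂h/∂x = (258.4 − 259.5) / (555989 − 556134) = +0.007586
∂h/∂y = (260.0 − 259.5) / (5349430 − 5349700) = -0.001852
h(556464, 5350060) = 259.5 + (+0.007586)·(330) + (-0.001852)·(360) = 259.5 +2.503 -0.667 = 261.337 m.

261.3 m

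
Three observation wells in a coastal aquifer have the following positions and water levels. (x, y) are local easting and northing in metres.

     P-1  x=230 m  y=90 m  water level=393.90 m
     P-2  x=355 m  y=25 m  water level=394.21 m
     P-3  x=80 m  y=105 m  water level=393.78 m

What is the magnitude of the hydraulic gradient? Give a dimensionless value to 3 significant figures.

With h = a·x + b·y + c and P-1 as origin, the differences give:
  125·a + (-65)·b = +0.31
  (-150)·a + 15·b = -0.12
Eliminate b (×15 and ×(-65), subtract): -7875·a = -3.150 → a = ∂h/∂x = +0.0004000
Back-substitute: b = ∂h/∂y = -0.004000.
|∇h| = √(0.0004000² + -0.004000²) = 0.00402

0.00402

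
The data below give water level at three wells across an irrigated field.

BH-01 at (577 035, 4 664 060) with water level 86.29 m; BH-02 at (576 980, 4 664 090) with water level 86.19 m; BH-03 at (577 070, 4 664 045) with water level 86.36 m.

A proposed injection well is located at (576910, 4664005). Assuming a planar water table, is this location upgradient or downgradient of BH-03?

downgradient

Three-point gradient (reference BH-01): Δ to BH-02 = (-55, 30, -0.10), Δ to BH-03 = (35, -15, +0.07).
∂h/∂x = +0.002667, ∂h/∂y = +0.001556 (det = -225).
Head at (576910, 4664005) = 86.29 + (+0.002667)·(-125) + (+0.001556)·(-55) = 85.87 m.
That is lower than the 86.36 m at BH-03, so the point is downgradient.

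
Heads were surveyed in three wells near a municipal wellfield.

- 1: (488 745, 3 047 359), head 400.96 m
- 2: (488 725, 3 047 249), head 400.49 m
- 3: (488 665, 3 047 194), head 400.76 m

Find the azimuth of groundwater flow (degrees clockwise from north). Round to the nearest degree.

With h = a·x + b·y + c and 1 as origin, the differences give:
  (-20)·a + (-110)·b = -0.47
  (-80)·a + (-165)·b = -0.20
Eliminate b (×(-165) and ×(-110), subtract): -5500·a = 55.550 → a = ∂h/∂x = -0.01010
Back-substitute: b = ∂h/∂y = +0.006109.
Flow direction (−∇h) has components (+0.01010 E, -0.006109 N).
Azimuth = atan2(E, N) = atan2(+0.01010, -0.006109) = 121.2° ≈ 121°.

121°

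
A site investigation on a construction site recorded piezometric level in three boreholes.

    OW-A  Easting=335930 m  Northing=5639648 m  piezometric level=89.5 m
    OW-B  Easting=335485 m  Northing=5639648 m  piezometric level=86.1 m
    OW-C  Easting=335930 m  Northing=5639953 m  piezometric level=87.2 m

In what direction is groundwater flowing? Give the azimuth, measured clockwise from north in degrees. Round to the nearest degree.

∂h/∂x = (86.1 − 89.5) / (335485 − 335930) = +0.007640
∂h/∂y = (87.2 − 89.5) / (5639953 − 5639648) = -0.007541
Flow direction (−∇h) has components (-0.007640 E, +0.007541 N).
Azimuth = atan2(E, N) = atan2(-0.007640, +0.007541) = 314.6° ≈ 315°.

315°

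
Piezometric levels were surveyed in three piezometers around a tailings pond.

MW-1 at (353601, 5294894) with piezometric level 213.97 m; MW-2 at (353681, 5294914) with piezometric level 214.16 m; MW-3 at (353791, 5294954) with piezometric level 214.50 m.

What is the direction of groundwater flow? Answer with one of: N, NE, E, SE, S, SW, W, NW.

S

Three-point gradient (reference MW-1): Δ to MW-2 = (80, 20, +0.19), Δ to MW-3 = (190, 60, +0.53).
∂h/∂x = +0.0008000, ∂h/∂y = +0.006300 (det = 1000).
Flow = −∇h = (-0.0008000 east, -0.006300 north), which points south.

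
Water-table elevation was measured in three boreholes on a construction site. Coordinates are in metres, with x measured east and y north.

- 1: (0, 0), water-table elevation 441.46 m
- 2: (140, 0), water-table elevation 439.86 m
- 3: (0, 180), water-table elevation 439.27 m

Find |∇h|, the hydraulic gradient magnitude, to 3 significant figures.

0.0167

∂h/∂x = (439.86 − 441.46) / (140 − 0) = -0.01143
∂h/∂y = (439.27 − 441.46) / (180 − 0) = -0.01217
|∇h| = √(-0.01143² + -0.01217²) = 0.0167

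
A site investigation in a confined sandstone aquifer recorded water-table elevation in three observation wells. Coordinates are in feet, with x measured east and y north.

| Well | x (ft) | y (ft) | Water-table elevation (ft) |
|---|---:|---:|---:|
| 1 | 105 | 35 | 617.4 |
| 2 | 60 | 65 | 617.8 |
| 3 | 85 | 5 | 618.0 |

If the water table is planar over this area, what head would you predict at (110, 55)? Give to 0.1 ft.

617.1 ft

Differences from 1: to 2 (Δx, Δy, Δh) = (-45, 30, +0.4); to 3 = (-20, -30, +0.6).
Solve a·Δx + b·Δy = Δh: det = (-45)·(-30) − (-20)·30 = 1950.
∂h/∂x = [(+0.4)·(-30) − (+0.6)·30] / 1950 = -0.01538
∂h/∂y = [(-45)·(+0.6) − (-20)·(+0.4)] / 1950 = -0.009744
h(110, 55) = 617.4 + (-0.01538)·(5) + (-0.009744)·(20) = 617.4 -0.077 -0.195 = 617.128 ft.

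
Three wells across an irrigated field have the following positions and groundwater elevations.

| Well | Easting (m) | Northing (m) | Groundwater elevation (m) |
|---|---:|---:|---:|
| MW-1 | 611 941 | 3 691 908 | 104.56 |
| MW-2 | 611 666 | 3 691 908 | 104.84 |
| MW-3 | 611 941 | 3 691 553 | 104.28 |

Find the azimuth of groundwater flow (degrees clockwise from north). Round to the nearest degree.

∂h/∂x = (104.84 − 104.56) / (611666 − 611941) = -0.001018
∂h/∂y = (104.28 − 104.56) / (3691553 − 3691908) = +0.0007887
Flow direction (−∇h) has components (+0.001018 E, -0.0007887 N).
Azimuth = atan2(E, N) = atan2(+0.001018, -0.0007887) = 127.8° ≈ 128°.

128°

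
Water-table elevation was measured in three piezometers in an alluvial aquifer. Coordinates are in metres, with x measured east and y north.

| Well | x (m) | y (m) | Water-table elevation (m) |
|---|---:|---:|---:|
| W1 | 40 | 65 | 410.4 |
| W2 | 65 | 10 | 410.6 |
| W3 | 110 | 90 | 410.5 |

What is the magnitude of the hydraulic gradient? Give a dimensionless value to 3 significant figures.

0.00348

With h = a·x + b·y + c and W1 as origin, the differences give:
  25·a + (-55)·b = +0.2
  70·a + 25·b = +0.1
Eliminate b (×25 and ×(-55), subtract): 4475·a = 10.50 → a = ∂h/∂x = +0.002346
Back-substitute: b = ∂h/∂y = -0.002570.
|∇h| = √(0.002346² + -0.002570²) = 0.00348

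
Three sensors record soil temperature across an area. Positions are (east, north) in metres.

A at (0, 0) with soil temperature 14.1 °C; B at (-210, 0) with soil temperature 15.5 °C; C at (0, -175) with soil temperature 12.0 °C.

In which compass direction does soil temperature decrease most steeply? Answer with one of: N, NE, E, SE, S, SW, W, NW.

SE

∂T/∂x = (15.5 − 14.1) / (-210 − 0) = -0.006667
∂T/∂y = (12.0 − 14.1) / (-175 − 0) = +0.01200
Steepest decrease is along −∇f = (+0.006667 E, -0.01200 N) → southeast.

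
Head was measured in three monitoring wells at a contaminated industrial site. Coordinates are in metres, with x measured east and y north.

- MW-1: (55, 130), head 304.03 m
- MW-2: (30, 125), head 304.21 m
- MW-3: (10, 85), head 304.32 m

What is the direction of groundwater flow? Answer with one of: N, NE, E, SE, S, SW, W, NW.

Taking MW-1 as reference: MW-2−MW-1 = (-25, -5, +0.18); MW-3−MW-1 = (-45, -45, +0.29).
Solve a·Δx + b·Δy = Δh: det = (-25)·(-45) − (-45)·(-5) = 900.
∂h/∂x = [(+0.18)·(-45) − (+0.29)·(-5)] / 900 = -0.007389
∂h/∂y = [(-25)·(+0.29) − (-45)·(+0.18)] / 900 = +0.0009444
Flow = −∇h = (+0.007389 east, -0.0009444 north), which points east.

E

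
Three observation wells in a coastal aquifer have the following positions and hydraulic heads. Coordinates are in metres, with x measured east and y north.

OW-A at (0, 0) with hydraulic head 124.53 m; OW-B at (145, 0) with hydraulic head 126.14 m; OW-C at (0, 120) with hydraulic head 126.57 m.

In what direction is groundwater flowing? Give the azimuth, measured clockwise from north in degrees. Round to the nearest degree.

213°

∂h/∂x = (126.14 − 124.53) / (145 − 0) = +0.01110
∂h/∂y = (126.57 − 124.53) / (120 − 0) = +0.01700
Flow direction (−∇h) has components (-0.01110 E, -0.01700 N).
Azimuth = atan2(E, N) = atan2(-0.01110, -0.01700) = 213.2° ≈ 213°.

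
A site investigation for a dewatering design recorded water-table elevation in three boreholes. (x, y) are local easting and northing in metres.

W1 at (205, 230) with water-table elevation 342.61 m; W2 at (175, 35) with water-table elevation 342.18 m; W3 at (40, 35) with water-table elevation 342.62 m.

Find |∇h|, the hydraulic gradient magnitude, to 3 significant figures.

0.00424

With h = a·x + b·y + c and W1 as origin, the differences give:
  (-30)·a + (-195)·b = -0.43
  (-165)·a + (-195)·b = +0.01
Eliminate b (×(-195) and ×(-195), subtract): -26325·a = 85.800 → a = ∂h/∂x = -0.003259
Back-substitute: b = ∂h/∂y = +0.002707.
|∇h| = √(-0.003259² + 0.002707²) = 0.004237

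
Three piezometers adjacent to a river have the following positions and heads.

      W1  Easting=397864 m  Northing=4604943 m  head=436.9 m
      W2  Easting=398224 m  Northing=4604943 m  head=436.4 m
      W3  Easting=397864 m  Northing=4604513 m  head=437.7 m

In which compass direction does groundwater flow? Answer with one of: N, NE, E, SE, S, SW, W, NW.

NE

∂h/∂x = (436.4 − 436.9) / (398224 − 397864) = -0.001389
∂h/∂y = (437.7 − 436.9) / (4604513 − 4604943) = -0.001860
Flow = −∇h = (+0.001389 east, +0.001860 north), which points northeast.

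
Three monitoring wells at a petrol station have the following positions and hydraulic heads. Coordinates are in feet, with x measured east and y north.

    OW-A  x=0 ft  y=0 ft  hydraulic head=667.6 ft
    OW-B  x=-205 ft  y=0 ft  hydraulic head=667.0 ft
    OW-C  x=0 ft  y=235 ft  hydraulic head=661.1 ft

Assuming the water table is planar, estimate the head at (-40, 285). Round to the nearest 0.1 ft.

659.6 ft

∂h/∂x = (667.0 − 667.6) / (-205 − 0) = +0.002927
∂h/∂y = (661.1 − 667.6) / (235 − 0) = -0.02766
h(-40, 285) = 667.6 + (+0.002927)·(-40) + (-0.02766)·(285) = 667.6 -0.117 -7.883 = 659.600 ft.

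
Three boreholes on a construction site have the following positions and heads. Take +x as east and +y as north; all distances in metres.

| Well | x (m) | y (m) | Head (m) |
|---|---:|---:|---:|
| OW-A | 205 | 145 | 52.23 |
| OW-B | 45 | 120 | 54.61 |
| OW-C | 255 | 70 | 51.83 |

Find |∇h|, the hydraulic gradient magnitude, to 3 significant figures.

0.0148

Differences from OW-A: to OW-B (Δx, Δy, Δh) = (-160, -25, +2.38); to OW-C = (50, -75, -0.40).
Determinant of the coordinate differences = (-160)·(-75) − 50·(-25) = 13250.
∂h/∂x = [(+2.38)·(-75) − (-0.40)·(-25)] / 13250 = -0.01423
∂h/∂y = [(-160)·(-0.40) − 50·(+2.38)] / 13250 = -0.004151
|∇h| = √(-0.01423² + -0.004151²) = 0.01482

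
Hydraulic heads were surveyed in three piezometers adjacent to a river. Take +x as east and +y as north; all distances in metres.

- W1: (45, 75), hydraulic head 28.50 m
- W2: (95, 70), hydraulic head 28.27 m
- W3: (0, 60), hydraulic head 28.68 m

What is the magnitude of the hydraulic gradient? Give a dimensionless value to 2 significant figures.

0.0047

Differences from W1: to W2 (Δx, Δy, Δh) = (50, -5, -0.23); to W3 = (-45, -15, +0.18).
Solve a·Δx + b·Δy = Δh: det = 50·(-15) − (-45)·(-5) = -975.
∂h/∂x = [(-0.23)·(-15) − (+0.18)·(-5)] / -975 = -0.004462
∂h/∂y = [50·(+0.18) − (-45)·(-0.23)] / -975 = +0.001385
|∇h| = √(-0.004462² + 0.001385²) = 0.004672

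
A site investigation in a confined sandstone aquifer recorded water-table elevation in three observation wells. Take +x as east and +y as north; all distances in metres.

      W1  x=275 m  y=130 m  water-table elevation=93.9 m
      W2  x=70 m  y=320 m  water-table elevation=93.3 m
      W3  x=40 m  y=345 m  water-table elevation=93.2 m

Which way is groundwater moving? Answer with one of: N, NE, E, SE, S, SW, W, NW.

SW

Three-point gradient (reference W1): Δ to W2 = (-205, 190, -0.6), Δ to W3 = (-235, 215, -0.7).
∂h/∂x = +0.006957, ∂h/∂y = +0.004348 (det = 575).
Flow = −∇h = (-0.006957 east, -0.004348 north), which points southwest.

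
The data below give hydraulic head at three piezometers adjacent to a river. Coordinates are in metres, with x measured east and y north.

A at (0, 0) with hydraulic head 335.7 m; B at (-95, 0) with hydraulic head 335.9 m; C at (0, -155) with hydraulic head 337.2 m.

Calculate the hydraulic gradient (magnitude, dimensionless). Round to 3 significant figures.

∂h/∂x = (335.9 − 335.7) / (-95 − 0) = -0.002105
∂h/∂y = (337.2 − 335.7) / (-155 − 0) = -0.009677
|∇h| = √(-0.002105² + -0.009677²) = 0.009903

0.00990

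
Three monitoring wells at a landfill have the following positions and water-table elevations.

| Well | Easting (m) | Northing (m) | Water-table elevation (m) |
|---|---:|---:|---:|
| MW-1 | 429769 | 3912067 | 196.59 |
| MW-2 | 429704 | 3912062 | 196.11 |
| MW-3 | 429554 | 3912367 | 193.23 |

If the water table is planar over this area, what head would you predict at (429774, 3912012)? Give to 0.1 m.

196.9 m

Three-point gradient (reference MW-1): Δ to MW-2 = (-65, -5, -0.48), Δ to MW-3 = (-215, 300, -3.36).
∂h/∂x = +0.007815, ∂h/∂y = -0.005599 (det = -20575).
h(429774, 3912012) = 196.59 + (+0.007815)·(5) + (-0.005599)·(-55) = 196.59 +0.039 +0.308 = 196.937 m.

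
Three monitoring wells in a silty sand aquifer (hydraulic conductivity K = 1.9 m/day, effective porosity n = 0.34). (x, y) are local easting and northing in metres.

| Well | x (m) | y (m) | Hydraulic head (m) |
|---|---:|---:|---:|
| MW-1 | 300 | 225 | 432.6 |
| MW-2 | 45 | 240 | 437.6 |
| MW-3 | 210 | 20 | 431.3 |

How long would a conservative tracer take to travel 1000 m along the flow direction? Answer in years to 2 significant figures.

21 years

Three-point gradient (reference MW-1): Δ to MW-2 = (-255, 15, +5.0), Δ to MW-3 = (-90, -205, -1.3).
∂h/∂x = -0.01875, ∂h/∂y = +0.01457 (det = 53625).
|∇h| = √(-0.01875² + 0.01457²) = 0.02375
Seepage velocity v = K·i/n = 1.9 × 0.02375 / 0.34 = 0.1327 m/day.
t = 1000 / 0.1327 = 7536 days = 20.6 years.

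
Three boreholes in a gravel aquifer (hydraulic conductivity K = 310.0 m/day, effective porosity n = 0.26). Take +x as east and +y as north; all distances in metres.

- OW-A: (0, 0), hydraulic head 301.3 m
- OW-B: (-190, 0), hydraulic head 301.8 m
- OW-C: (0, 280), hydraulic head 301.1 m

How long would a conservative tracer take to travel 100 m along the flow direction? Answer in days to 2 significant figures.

∂h/∂x = (301.8 − 301.3) / (-190 − 0) = -0.002632
∂h/∂y = (301.1 − 301.3) / (280 − 0) = -0.0007143
|∇h| = √(-0.002632² + -0.0007143²) = 0.002727
Seepage velocity v = K·i/n = 310.0 × 0.002727 / 0.26 = 3.251 m/day.
t = 100 / 3.251 = 30.76 days.

31 days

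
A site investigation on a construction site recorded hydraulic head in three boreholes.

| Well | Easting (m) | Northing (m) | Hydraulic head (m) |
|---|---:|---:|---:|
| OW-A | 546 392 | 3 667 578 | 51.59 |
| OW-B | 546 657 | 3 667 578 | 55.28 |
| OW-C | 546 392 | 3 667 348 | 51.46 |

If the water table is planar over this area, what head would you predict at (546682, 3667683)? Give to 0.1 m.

55.7 m

∂h/∂x = (55.28 − 51.59) / (546657 − 546392) = +0.01392
∂h/∂y = (51.46 − 51.59) / (3667348 − 3667578) = +0.0005652
h(546682, 3667683) = 51.59 + (+0.01392)·(290) + (+0.0005652)·(105) = 51.59 +4.038 +0.059 = 55.687 m.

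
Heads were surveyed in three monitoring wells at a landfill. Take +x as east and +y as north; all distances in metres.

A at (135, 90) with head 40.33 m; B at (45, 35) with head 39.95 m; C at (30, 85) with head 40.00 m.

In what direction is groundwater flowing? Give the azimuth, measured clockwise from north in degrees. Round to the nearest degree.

238°

Taking A as reference: B−A = (-90, -55, -0.38); C−A = (-105, -5, -0.33).
Solve a·Δx + b·Δy = Δh: det = (-90)·(-5) − (-105)·(-55) = -5325.
∂h/∂x = [(-0.38)·(-5) − (-0.33)·(-55)] / -5325 = +0.003052
∂h/∂y = [(-90)·(-0.33) − (-105)·(-0.38)] / -5325 = +0.001915
Flow direction (−∇h) has components (-0.003052 E, -0.001915 N).
Azimuth = atan2(E, N) = atan2(-0.003052, -0.001915) = 237.9° ≈ 238°.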